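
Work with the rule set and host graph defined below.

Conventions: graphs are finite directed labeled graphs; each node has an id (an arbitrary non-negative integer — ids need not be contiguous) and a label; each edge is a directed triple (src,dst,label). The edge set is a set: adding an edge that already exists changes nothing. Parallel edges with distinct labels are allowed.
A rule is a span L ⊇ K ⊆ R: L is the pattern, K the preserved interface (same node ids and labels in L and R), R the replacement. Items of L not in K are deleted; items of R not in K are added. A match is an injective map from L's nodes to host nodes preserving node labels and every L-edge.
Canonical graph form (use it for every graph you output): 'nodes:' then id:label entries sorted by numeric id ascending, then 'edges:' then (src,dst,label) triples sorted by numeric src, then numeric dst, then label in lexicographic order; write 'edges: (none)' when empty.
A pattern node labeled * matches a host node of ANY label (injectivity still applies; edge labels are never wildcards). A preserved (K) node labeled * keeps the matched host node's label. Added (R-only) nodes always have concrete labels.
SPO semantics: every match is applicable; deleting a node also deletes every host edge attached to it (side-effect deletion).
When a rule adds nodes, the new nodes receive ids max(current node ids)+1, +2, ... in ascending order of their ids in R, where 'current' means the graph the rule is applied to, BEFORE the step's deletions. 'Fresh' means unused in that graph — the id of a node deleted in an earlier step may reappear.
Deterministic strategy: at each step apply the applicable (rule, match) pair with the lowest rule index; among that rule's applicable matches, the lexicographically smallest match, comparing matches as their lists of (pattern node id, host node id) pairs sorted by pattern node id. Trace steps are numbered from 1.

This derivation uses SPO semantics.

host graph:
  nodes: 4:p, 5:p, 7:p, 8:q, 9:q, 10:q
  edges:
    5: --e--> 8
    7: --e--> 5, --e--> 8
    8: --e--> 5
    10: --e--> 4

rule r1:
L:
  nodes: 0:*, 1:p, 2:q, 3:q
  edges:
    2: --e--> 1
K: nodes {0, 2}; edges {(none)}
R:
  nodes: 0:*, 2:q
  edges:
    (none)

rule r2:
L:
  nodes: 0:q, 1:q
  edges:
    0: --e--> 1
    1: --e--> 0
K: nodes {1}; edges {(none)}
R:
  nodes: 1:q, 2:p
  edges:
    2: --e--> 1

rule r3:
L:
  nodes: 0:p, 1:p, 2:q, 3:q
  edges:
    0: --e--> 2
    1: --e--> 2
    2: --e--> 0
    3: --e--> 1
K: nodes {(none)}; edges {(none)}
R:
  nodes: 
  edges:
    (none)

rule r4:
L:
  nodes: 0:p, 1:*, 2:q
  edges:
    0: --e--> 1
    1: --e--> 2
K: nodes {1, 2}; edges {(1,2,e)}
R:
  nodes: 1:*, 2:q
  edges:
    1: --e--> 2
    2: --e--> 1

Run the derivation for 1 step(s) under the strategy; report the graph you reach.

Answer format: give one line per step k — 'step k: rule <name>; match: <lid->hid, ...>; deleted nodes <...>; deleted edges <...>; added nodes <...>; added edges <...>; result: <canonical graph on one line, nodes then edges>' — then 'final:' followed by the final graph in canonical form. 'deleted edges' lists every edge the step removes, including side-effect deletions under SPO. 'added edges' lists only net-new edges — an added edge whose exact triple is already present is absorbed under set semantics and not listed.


step 1: rule r1; match: 0->4, 1->5, 2->8, 3->9; deleted nodes 5, 9; deleted edges (5,8,e); (7,5,e); (8,5,e); added nodes (none); added edges (none); result: nodes: 4:p, 7:p, 8:q, 10:q edges: (7,8,e); (10,4,e)
final:
nodes: 4:p, 7:p, 8:q, 10:q
edges: (7,8,e); (10,4,e)


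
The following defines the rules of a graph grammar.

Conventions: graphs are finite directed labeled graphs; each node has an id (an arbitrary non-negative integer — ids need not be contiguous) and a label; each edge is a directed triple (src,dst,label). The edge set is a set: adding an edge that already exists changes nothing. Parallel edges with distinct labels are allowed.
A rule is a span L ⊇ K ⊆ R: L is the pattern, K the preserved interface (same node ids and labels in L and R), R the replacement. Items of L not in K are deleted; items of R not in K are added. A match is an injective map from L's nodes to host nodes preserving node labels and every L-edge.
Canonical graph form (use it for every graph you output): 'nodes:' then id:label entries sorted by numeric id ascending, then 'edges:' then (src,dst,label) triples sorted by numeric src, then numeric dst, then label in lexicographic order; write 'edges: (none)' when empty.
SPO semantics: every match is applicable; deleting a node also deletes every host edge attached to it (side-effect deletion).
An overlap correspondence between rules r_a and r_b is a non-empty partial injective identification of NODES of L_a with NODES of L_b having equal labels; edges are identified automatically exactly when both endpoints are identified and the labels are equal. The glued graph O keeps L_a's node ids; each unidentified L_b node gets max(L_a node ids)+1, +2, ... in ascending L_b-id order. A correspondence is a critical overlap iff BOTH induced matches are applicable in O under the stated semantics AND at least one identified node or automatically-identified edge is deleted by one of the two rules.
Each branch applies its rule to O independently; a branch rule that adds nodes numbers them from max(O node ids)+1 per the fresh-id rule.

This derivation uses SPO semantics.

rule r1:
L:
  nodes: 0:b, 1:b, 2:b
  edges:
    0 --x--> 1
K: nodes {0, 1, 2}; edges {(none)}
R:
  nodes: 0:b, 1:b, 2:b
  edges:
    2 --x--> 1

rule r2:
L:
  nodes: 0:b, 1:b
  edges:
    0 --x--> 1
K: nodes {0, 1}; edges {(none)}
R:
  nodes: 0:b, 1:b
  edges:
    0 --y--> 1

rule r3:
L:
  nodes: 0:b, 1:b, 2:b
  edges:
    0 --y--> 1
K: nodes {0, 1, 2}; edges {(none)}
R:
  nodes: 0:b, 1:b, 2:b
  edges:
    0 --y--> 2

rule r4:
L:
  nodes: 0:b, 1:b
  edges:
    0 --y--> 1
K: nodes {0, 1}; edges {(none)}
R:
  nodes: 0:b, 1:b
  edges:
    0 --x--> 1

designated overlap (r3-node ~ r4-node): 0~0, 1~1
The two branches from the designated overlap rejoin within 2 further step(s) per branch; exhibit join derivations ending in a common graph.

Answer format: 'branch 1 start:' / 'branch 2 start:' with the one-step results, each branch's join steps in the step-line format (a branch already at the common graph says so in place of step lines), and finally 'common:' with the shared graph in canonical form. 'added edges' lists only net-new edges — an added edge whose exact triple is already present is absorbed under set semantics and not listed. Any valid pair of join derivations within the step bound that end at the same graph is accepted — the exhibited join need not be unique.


branch 1 start:
nodes: 0:b, 1:b, 2:b
edges: (0,2,y)
branch 2 start:
nodes: 0:b, 1:b, 2:b
edges: (0,1,x)
branch 1 step 1: rule r3; match: 0->0, 1->2, 2->1; deleted nodes (none); deleted edges (0,2,y); added nodes (none); added edges (0,1,y); result: nodes: 0:b, 1:b, 2:b edges: (0,1,y)
branch 2 step 1: rule r2; match: 0->0, 1->1; deleted nodes (none); deleted edges (0,1,x); added nodes (none); added edges (0,1,y); result: nodes: 0:b, 1:b, 2:b edges: (0,1,y)
common:
nodes: 0:b, 1:b, 2:b
edges: (0,1,y)


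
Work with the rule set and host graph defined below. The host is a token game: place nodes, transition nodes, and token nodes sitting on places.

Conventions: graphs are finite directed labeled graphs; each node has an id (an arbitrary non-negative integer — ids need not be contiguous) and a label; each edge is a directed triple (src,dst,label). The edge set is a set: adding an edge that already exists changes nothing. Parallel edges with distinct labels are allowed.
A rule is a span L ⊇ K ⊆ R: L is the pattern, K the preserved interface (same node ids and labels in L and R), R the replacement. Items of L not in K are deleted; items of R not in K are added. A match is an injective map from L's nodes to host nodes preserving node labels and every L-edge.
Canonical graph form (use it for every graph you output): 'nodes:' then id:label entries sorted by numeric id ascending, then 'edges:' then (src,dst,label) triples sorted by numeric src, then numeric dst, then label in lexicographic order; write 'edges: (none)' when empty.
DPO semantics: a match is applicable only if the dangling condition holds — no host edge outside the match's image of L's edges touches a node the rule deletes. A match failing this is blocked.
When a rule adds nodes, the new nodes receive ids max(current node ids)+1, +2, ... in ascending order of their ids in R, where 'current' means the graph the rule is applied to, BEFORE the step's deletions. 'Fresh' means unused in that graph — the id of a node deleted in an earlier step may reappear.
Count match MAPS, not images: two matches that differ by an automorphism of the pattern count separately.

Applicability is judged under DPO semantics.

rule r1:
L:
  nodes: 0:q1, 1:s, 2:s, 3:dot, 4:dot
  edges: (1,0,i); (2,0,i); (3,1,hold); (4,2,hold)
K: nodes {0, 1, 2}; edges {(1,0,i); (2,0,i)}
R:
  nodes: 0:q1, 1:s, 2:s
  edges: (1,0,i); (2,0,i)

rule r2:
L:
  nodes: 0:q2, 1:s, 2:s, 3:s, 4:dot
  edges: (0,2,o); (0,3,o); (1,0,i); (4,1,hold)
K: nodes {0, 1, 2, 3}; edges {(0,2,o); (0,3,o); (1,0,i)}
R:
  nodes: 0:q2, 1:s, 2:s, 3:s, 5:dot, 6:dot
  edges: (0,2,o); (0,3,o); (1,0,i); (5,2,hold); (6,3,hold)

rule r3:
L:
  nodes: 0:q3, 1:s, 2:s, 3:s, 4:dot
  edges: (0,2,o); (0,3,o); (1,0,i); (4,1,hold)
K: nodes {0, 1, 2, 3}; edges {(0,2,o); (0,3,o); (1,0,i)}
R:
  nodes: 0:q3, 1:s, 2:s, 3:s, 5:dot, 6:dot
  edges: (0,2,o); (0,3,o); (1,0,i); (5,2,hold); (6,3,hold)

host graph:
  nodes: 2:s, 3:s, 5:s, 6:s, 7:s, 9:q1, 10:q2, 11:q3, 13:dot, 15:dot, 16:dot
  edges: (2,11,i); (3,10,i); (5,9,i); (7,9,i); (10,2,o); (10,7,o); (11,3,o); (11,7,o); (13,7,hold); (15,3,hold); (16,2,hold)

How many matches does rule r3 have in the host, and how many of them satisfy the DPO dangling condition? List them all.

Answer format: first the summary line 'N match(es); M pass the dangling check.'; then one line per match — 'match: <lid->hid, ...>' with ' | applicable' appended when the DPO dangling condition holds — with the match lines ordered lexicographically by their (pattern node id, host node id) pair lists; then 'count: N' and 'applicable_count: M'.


2 match(es); 2 pass the dangling check.
match: 0->11, 1->2, 2->3, 3->7, 4->16 | applicable
match: 0->11, 1->2, 2->7, 3->3, 4->16 | applicable
count: 2
applicable_count: 2


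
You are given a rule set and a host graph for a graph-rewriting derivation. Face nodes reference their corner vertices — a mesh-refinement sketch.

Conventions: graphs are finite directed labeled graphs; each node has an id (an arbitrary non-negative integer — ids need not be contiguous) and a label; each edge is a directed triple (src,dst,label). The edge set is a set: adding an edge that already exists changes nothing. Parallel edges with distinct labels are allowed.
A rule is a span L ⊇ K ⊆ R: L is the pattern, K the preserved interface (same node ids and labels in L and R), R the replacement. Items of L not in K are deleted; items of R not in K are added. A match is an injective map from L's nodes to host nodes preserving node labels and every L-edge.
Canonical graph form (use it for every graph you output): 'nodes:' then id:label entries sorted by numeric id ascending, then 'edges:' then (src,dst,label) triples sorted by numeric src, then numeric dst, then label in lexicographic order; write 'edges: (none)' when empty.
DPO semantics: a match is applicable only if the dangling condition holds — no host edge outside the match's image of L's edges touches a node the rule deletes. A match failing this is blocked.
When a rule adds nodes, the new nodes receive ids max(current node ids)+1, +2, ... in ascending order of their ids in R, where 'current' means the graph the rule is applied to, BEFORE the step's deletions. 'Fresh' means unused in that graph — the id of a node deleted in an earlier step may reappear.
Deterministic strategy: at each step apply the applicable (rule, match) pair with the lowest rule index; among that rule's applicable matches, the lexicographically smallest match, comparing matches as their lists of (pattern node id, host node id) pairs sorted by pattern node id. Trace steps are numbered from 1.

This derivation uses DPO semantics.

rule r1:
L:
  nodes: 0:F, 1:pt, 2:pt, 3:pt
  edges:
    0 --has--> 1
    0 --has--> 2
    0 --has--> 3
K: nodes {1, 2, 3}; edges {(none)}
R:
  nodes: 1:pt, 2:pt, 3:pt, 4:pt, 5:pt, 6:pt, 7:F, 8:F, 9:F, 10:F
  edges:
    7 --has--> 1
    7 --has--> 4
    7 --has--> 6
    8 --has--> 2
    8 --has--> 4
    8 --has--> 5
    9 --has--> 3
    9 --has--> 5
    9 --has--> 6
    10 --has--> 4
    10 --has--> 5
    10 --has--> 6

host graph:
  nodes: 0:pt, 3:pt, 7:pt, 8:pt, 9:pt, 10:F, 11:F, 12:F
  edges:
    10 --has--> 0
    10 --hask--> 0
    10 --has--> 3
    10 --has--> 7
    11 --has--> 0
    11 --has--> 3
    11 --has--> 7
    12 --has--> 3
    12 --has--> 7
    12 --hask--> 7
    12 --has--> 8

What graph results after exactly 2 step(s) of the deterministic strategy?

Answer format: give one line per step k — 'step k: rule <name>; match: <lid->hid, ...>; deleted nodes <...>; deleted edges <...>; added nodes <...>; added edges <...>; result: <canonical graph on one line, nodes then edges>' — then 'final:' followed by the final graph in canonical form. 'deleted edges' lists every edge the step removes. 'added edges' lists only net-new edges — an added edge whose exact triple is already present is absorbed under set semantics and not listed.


step 1: rule r1; match: 0->11, 1->0, 2->3, 3->7; deleted nodes 11; deleted edges (11,0,has); (11,3,has); (11,7,has); added nodes 13, 14, 15, 16, 17, 18, 19; added edges (16,0,has); (16,13,has); (16,15,has); (17,3,has); (17,13,has); (17,14,has); (18,7,has); (18,14,has); (18,15,has); (19,13,has); (19,14,has); (19,15,has); result: nodes: 0:pt, 3:pt, 7:pt, 8:pt, 9:pt, 10:F, 12:F, 13:pt, 14:pt, 15:pt, 16:F, 17:F, 18:F, 19:F edges: (10,0,has); (10,0,hask); (10,3,has); (10,7,has); (12,3,has); (12,7,has); (12,7,hask); (12,8,has); (16,0,has); (16,13,has); (16,15,has); (17,3,has); (17,13,has); (17,14,has); (18,7,has); (18,14,has); (18,15,has); (19,13,has); (19,14,has); (19,15,has)
step 2: rule r1; match: 0->16, 1->0, 2->13, 3->15; deleted nodes 16; deleted edges (16,0,has); (16,13,has); (16,15,has); added nodes 20, 21, 22, 23, 24, 25, 26; added edges (23,0,has); (23,20,has); (23,22,has); (24,13,has); (24,20,has); (24,21,has); (25,15,has); (25,21,has); (25,22,has); (26,20,has); (26,21,has); (26,22,has); result: nodes: 0:pt, 3:pt, 7:pt, 8:pt, 9:pt, 10:F, 12:F, 13:pt, 14:pt, 15:pt, 17:F, 18:F, 19:F, 20:pt, 21:pt, 22:pt, 23:F, 24:F, 25:F, 26:F edges: (10,0,has); (10,0,hask); (10,3,has); (10,7,has); (12,3,has); (12,7,has); (12,7,hask); (12,8,has); (17,3,has); (17,13,has); (17,14,has); (18,7,has); (18,14,has); (18,15,has); (19,13,has); (19,14,has); (19,15,has); (23,0,has); (23,20,has); (23,22,has); (24,13,has); (24,20,has); (24,21,has); (25,15,has); (25,21,has); (25,22,has); (26,20,has); (26,21,has); (26,22,has)
final:
nodes: 0:pt, 3:pt, 7:pt, 8:pt, 9:pt, 10:F, 12:F, 13:pt, 14:pt, 15:pt, 17:F, 18:F, 19:F, 20:pt, 21:pt, 22:pt, 23:F, 24:F, 25:F, 26:F
edges: (10,0,has); (10,0,hask); (10,3,has); (10,7,has); (12,3,has); (12,7,has); (12,7,hask); (12,8,has); (17,3,has); (17,13,has); (17,14,has); (18,7,has); (18,14,has); (18,15,has); (19,13,has); (19,14,has); (19,15,has); (23,0,has); (23,20,has); (23,22,has); (24,13,has); (24,20,has); (24,21,has); (25,15,has); (25,21,has); (25,22,has); (26,20,has); (26,21,has); (26,22,has)


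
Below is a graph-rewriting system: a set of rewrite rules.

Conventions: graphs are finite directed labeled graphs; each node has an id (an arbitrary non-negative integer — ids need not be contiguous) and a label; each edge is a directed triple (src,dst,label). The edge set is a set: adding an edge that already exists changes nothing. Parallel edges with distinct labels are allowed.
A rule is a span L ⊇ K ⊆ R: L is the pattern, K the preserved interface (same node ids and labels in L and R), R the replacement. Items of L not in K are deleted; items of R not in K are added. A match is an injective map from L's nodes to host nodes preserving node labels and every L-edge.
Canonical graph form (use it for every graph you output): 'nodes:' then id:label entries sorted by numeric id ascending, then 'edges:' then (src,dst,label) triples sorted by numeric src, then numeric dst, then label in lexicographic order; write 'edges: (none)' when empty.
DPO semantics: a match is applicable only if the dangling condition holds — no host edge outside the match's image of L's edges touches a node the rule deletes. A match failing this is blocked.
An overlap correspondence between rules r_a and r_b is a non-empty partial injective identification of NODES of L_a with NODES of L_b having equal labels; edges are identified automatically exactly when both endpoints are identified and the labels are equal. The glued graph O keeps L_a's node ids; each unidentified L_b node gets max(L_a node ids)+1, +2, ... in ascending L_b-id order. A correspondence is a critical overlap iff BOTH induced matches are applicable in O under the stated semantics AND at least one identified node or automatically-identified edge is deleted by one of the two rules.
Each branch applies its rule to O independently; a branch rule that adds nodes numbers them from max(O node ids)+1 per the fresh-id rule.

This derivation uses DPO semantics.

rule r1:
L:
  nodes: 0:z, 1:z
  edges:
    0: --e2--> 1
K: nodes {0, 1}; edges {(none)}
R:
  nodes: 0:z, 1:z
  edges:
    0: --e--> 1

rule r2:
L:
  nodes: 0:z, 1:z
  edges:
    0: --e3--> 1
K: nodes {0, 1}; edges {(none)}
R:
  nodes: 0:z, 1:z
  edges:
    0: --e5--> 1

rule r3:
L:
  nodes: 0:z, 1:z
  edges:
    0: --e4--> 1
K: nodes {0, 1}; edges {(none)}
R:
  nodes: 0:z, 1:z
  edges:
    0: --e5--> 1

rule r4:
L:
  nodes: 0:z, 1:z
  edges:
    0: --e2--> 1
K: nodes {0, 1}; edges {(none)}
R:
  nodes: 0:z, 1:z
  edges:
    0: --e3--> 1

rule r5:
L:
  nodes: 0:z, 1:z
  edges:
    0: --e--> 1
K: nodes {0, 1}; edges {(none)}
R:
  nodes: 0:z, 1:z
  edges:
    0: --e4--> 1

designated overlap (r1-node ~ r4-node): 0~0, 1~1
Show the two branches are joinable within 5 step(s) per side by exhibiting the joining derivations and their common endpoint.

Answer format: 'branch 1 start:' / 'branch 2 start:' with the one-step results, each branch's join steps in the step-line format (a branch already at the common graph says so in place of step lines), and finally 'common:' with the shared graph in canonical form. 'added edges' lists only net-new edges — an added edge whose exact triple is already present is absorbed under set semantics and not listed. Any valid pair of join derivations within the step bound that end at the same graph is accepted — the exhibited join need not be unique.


branch 1 start:
nodes: 0:z, 1:z
edges: (0,1,e)
branch 2 start:
nodes: 0:z, 1:z
edges: (0,1,e3)
branch 1 step 1: rule r5; match: 0->0, 1->1; deleted nodes (none); deleted edges (0,1,e); added nodes (none); added edges (0,1,e4); result: nodes: 0:z, 1:z edges: (0,1,e4)
branch 1 step 2: rule r3; match: 0->0, 1->1; deleted nodes (none); deleted edges (0,1,e4); added nodes (none); added edges (0,1,e5); result: nodes: 0:z, 1:z edges: (0,1,e5)
branch 2 step 1: rule r2; match: 0->0, 1->1; deleted nodes (none); deleted edges (0,1,e3); added nodes (none); added edges (0,1,e5); result: nodes: 0:z, 1:z edges: (0,1,e5)
common:
nodes: 0:z, 1:z
edges: (0,1,e5)


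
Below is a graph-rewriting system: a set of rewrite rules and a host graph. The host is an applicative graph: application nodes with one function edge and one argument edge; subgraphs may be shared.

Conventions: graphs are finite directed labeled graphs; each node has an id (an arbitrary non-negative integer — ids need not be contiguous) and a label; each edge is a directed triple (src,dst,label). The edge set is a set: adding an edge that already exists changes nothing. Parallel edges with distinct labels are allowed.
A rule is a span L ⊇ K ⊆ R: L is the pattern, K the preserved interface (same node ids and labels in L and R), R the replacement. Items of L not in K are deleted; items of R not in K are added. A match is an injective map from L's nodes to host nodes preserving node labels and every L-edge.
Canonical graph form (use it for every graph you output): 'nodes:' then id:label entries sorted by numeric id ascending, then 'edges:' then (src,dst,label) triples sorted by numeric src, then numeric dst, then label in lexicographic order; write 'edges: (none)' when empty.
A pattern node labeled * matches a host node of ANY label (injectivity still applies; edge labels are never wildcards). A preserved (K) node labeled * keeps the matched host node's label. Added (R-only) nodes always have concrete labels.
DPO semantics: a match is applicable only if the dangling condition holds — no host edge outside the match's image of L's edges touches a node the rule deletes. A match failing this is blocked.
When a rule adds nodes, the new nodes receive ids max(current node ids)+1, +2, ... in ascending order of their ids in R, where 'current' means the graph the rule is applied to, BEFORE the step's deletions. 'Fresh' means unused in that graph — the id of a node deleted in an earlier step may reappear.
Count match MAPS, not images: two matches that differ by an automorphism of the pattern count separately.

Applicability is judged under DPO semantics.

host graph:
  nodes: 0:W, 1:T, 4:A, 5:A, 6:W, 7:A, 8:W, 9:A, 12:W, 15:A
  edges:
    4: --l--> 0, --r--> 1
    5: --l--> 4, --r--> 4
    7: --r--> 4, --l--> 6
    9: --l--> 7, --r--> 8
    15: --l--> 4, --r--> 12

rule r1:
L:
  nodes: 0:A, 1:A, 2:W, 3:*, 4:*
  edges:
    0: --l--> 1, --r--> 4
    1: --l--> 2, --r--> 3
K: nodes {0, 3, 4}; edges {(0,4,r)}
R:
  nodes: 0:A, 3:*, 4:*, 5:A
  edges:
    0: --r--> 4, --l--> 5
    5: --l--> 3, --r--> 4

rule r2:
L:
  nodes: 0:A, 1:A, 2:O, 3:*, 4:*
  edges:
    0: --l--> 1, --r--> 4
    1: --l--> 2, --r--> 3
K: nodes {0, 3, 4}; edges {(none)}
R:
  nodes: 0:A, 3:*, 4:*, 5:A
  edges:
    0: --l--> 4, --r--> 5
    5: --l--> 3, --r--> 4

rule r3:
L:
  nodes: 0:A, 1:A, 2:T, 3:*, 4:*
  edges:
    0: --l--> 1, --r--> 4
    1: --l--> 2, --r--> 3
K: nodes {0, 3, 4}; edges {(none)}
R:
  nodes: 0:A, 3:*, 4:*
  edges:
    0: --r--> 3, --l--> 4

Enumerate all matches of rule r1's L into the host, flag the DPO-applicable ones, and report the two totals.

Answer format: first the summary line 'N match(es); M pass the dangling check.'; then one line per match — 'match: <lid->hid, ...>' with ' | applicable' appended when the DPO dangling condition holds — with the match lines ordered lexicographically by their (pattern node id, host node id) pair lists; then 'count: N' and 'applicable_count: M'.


2 match(es); 1 pass the dangling check.
match: 0->9, 1->7, 2->6, 3->4, 4->8 | applicable
match: 0->15, 1->4, 2->0, 3->1, 4->12
count: 2
applicable_count: 1


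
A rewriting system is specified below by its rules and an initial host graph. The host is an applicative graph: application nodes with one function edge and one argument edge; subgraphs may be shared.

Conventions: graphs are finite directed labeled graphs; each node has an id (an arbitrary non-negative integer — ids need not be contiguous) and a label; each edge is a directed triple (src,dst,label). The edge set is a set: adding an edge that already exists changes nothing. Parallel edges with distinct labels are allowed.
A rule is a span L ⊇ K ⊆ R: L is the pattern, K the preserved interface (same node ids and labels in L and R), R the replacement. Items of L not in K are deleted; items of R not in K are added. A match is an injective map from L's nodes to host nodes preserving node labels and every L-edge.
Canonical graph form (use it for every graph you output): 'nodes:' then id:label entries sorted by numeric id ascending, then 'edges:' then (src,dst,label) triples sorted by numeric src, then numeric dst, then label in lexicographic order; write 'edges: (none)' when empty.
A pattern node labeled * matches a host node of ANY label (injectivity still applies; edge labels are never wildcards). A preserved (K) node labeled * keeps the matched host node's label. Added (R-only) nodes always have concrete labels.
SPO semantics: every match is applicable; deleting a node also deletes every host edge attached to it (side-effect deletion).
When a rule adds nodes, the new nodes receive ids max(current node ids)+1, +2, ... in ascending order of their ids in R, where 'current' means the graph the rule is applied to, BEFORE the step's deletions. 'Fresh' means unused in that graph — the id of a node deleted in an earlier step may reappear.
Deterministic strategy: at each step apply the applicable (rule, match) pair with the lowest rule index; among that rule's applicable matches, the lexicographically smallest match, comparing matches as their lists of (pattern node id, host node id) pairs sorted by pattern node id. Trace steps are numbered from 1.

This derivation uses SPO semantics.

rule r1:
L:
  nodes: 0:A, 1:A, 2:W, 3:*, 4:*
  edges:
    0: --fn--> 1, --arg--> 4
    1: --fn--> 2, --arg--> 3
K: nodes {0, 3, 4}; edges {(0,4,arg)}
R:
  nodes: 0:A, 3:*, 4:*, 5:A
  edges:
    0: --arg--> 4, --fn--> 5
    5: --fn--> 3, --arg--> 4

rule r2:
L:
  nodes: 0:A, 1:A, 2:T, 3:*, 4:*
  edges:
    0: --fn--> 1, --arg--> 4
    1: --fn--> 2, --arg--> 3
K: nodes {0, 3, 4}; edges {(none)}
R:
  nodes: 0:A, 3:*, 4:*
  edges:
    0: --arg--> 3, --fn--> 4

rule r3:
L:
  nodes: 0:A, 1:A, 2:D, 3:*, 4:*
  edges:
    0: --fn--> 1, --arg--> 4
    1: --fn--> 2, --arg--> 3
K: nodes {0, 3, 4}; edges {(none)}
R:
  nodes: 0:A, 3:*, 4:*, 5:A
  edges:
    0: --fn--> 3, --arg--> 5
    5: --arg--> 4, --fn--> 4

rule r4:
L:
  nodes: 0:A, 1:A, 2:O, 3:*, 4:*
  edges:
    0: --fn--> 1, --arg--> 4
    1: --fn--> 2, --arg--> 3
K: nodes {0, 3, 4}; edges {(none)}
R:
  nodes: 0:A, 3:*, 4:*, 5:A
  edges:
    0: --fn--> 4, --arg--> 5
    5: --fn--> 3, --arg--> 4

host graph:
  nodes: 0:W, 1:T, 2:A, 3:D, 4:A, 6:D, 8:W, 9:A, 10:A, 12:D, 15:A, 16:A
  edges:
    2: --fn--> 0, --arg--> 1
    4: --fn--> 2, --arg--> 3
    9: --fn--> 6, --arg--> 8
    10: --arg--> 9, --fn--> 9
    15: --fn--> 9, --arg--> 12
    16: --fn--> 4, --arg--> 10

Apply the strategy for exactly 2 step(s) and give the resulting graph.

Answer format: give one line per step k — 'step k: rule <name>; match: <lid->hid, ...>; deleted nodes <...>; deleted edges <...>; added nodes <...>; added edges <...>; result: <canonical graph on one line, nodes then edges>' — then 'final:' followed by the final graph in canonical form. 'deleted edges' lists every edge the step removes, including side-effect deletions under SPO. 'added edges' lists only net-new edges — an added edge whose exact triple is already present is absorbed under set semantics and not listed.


step 1: rule r1; match: 0->4, 1->2, 2->0, 3->1, 4->3; deleted nodes 0, 2; deleted edges (2,0,fn); (2,1,arg); (4,2,fn); added nodes 17; added edges (4,17,fn); (17,1,fn); (17,3,arg); result: nodes: 1:T, 3:D, 4:A, 6:D, 8:W, 9:A, 10:A, 12:D, 15:A, 16:A, 17:A edges: (4,3,arg); (4,17,fn); (9,6,fn); (9,8,arg); (10,9,arg); (10,9,fn); (15,9,fn); (15,12,arg); (16,4,fn); (16,10,arg); (17,1,fn); (17,3,arg)
step 2: rule r3; match: 0->15, 1->9, 2->6, 3->8, 4->12; deleted nodes 6, 9; deleted edges (9,6,fn); (9,8,arg); (10,9,arg); (10,9,fn); (15,9,fn); (15,12,arg); added nodes 18; added edges (15,8,fn); (15,18,arg); (18,12,arg); (18,12,fn); result: nodes: 1:T, 3:D, 4:A, 8:W, 10:A, 12:D, 15:A, 16:A, 17:A, 18:A edges: (4,3,arg); (4,17,fn); (15,8,fn); (15,18,arg); (16,4,fn); (16,10,arg); (17,1,fn); (17,3,arg); (18,12,arg); (18,12,fn)
final:
nodes: 1:T, 3:D, 4:A, 8:W, 10:A, 12:D, 15:A, 16:A, 17:A, 18:A
edges: (4,3,arg); (4,17,fn); (15,8,fn); (15,18,arg); (16,4,fn); (16,10,arg); (17,1,fn); (17,3,arg); (18,12,arg); (18,12,fn)


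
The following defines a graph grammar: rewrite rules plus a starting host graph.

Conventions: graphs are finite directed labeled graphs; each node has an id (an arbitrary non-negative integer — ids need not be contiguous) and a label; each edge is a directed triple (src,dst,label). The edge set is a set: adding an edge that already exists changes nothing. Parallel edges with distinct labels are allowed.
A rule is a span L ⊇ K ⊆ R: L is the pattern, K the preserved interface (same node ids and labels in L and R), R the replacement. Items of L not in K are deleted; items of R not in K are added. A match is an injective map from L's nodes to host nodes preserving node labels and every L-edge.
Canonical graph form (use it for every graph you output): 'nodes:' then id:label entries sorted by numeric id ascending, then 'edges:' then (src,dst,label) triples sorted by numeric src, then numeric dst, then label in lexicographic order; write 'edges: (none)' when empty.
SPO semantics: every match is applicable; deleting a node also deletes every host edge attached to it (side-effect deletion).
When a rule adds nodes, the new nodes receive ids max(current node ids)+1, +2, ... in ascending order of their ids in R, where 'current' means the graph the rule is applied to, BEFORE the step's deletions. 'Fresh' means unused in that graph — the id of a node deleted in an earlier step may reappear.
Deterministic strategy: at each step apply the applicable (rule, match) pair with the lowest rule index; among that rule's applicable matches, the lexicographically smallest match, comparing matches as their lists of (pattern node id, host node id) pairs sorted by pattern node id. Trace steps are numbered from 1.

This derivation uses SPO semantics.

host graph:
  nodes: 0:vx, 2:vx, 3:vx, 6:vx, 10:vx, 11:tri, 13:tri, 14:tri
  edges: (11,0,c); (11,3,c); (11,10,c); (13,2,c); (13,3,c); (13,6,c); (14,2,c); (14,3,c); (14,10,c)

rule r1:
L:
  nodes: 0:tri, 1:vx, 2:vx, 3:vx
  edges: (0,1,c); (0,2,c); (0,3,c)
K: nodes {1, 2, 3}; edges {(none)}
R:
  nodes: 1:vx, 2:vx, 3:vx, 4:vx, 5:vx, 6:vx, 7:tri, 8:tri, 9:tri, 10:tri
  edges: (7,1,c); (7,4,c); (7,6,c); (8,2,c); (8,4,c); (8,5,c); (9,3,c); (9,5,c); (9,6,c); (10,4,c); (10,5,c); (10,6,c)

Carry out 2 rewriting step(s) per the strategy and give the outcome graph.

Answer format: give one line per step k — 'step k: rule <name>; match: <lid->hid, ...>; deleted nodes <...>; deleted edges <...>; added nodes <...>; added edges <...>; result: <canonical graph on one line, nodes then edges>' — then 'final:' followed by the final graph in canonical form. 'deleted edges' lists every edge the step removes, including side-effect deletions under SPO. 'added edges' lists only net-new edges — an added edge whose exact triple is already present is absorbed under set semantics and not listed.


step 1: rule r1; match: 0->11, 1->0, 2->3, 3->10; deleted nodes 11; deleted edges (11,0,c); (11,3,c); (11,10,c); added nodes 15, 16, 17, 18, 19, 20, 21; added edges (18,0,c); (18,15,c); (18,17,c); (19,3,c); (19,15,c); (19,16,c); (20,10,c); (20,16,c); (20,17,c); (21,15,c); (21,16,c); (21,17,c); result: nodes: 0:vx, 2:vx, 3:vx, 6:vx, 10:vx, 13:tri, 14:tri, 15:vx, 16:vx, 17:vx, 18:tri, 19:tri, 20:tri, 21:tri edges: (13,2,c); (13,3,c); (13,6,c); (14,2,c); (14,3,c); (14,10,c); (18,0,c); (18,15,c); (18,17,c); (19,3,c); (19,15,c); (19,16,c); (20,10,c); (20,16,c); (20,17,c); (21,15,c); (21,16,c); (21,17,c)
step 2: rule r1; match: 0->13, 1->2, 2->3, 3->6; deleted nodes 13; deleted edges (13,2,c); (13,3,c); (13,6,c); added nodes 22, 23, 24, 25, 26, 27, 28; added edges (25,2,c); (25,22,c); (25,24,c); (26,3,c); (26,22,c); (26,23,c); (27,6,c); (27,23,c); (27,24,c); (28,22,c); (28,23,c); (28,24,c); result: nodes: 0:vx, 2:vx, 3:vx, 6:vx, 10:vx, 14:tri, 15:vx, 16:vx, 17:vx, 18:tri, 19:tri, 20:tri, 21:tri, 22:vx, 23:vx, 24:vx, 25:tri, 26:tri, 27:tri, 28:tri edges: (14,2,c); (14,3,c); (14,10,c); (18,0,c); (18,15,c); (18,17,c); (19,3,c); (19,15,c); (19,16,c); (20,10,c); (20,16,c); (20,17,c); (21,15,c); (21,16,c); (21,17,c); (25,2,c); (25,22,c); (25,24,c); (26,3,c); (26,22,c); (26,23,c); (27,6,c); (27,23,c); (27,24,c); (28,22,c); (28,23,c); (28,24,c)
final:
nodes: 0:vx, 2:vx, 3:vx, 6:vx, 10:vx, 14:tri, 15:vx, 16:vx, 17:vx, 18:tri, 19:tri, 20:tri, 21:tri, 22:vx, 23:vx, 24:vx, 25:tri, 26:tri, 27:tri, 28:tri
edges: (14,2,c); (14,3,c); (14,10,c); (18,0,c); (18,15,c); (18,17,c); (19,3,c); (19,15,c); (19,16,c); (20,10,c); (20,16,c); (20,17,c); (21,15,c); (21,16,c); (21,17,c); (25,2,c); (25,22,c); (25,24,c); (26,3,c); (26,22,c); (26,23,c); (27,6,c); (27,23,c); (27,24,c); (28,22,c); (28,23,c); (28,24,c)


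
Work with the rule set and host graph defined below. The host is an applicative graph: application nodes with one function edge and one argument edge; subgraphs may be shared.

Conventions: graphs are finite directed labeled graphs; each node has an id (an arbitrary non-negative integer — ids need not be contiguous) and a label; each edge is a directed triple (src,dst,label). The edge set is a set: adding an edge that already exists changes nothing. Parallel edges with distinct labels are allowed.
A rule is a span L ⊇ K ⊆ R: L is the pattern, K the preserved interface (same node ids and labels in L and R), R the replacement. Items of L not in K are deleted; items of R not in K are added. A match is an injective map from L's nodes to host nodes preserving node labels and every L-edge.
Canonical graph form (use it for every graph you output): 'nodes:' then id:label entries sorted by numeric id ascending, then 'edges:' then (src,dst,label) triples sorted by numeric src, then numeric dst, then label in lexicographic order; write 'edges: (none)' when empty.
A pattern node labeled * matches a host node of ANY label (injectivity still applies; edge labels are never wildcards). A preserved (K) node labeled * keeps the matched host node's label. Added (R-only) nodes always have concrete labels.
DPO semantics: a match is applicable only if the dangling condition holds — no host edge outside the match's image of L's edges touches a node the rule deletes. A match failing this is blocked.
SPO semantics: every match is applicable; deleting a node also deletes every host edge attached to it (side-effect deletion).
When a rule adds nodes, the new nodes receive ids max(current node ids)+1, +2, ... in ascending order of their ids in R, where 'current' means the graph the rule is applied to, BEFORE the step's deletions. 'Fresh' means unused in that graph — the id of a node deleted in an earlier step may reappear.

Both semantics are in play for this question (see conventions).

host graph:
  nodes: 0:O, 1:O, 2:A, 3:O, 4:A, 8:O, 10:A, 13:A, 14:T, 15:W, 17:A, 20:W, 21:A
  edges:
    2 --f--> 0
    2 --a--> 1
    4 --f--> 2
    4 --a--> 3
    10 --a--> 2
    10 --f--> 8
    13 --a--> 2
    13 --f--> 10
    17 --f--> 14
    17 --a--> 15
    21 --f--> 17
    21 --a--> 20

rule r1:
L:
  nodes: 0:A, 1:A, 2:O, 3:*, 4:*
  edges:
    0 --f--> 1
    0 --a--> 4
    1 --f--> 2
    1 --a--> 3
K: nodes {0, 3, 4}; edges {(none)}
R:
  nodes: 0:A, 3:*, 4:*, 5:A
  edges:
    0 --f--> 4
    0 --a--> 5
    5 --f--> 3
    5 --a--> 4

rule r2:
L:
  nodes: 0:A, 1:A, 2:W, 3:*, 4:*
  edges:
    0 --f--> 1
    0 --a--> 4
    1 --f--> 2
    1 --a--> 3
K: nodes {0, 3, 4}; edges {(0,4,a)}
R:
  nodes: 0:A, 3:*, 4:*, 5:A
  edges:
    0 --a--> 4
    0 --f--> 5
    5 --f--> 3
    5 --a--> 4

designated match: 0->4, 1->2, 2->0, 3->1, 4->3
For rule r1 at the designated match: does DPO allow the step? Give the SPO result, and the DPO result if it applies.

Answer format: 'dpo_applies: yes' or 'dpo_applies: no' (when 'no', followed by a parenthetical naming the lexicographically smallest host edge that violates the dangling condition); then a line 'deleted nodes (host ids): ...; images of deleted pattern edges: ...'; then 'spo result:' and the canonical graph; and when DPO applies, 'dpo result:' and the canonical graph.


dpo_applies: no
(the rule deletes node 2, which keeps host edge (10,2,a) outside the match image — the dangling condition fails, DPO blocks; SPO proceeds and side-deletes such edges)
deleted nodes (host ids): 0, 2; images of deleted pattern edges: (2,0,f); (2,1,a); (4,2,f); (4,3,a)
spo result:
nodes: 1:O, 3:O, 4:A, 8:O, 10:A, 13:A, 14:T, 15:W, 17:A, 20:W, 21:A, 22:A
edges: (4,3,f); (4,22,a); (10,8,f); (13,10,f); (17,14,f); (17,15,a); (21,17,f); (21,20,a); (22,1,f); (22,3,a)


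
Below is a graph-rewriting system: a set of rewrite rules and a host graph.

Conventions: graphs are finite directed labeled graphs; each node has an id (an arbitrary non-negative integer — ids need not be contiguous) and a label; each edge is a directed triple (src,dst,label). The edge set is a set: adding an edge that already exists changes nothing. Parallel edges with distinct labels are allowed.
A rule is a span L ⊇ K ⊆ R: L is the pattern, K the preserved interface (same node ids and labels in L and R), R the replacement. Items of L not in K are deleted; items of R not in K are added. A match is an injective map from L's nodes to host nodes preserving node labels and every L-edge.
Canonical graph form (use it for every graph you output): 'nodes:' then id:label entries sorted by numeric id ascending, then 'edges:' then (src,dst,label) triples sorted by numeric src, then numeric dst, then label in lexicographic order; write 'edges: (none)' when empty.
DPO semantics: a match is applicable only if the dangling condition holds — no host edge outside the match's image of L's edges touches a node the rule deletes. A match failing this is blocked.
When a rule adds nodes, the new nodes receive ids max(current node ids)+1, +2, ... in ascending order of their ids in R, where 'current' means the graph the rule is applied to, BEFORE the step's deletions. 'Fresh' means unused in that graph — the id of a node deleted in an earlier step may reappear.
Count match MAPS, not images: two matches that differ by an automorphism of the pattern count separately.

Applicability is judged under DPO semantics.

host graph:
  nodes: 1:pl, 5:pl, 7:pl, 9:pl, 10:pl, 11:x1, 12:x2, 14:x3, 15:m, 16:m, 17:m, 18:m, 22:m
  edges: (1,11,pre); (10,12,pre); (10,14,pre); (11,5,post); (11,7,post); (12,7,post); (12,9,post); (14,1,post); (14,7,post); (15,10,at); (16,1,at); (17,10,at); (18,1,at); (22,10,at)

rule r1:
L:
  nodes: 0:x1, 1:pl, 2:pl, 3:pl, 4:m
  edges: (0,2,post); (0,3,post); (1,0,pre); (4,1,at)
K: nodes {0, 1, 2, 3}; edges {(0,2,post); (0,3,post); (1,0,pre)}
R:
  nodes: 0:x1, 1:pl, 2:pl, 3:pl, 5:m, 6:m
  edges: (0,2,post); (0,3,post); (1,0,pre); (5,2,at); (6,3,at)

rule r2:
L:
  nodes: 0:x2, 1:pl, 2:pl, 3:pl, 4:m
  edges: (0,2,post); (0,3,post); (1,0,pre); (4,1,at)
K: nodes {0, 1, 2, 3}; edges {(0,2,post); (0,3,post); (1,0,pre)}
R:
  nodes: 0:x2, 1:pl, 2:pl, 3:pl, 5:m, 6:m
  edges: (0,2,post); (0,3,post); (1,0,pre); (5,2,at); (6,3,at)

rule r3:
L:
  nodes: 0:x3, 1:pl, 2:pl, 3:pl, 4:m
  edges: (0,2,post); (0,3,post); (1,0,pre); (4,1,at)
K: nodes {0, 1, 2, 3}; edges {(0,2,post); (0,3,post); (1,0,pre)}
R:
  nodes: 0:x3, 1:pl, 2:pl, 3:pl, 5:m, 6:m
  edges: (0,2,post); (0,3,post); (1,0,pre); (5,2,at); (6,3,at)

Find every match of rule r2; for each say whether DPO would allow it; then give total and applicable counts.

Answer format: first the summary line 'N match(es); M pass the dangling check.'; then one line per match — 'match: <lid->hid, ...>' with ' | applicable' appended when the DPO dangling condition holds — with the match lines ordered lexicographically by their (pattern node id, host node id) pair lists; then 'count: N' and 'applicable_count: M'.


6 match(es); 6 pass the dangling check.
match: 0->12, 1->10, 2->7, 3->9, 4->15 | applicable
match: 0->12, 1->10, 2->7, 3->9, 4->17 | applicable
match: 0->12, 1->10, 2->7, 3->9, 4->22 | applicable
match: 0->12, 1->10, 2->9, 3->7, 4->15 | applicable
match: 0->12, 1->10, 2->9, 3->7, 4->17 | applicable
match: 0->12, 1->10, 2->9, 3->7, 4->22 | applicable
count: 6
applicable_count: 6


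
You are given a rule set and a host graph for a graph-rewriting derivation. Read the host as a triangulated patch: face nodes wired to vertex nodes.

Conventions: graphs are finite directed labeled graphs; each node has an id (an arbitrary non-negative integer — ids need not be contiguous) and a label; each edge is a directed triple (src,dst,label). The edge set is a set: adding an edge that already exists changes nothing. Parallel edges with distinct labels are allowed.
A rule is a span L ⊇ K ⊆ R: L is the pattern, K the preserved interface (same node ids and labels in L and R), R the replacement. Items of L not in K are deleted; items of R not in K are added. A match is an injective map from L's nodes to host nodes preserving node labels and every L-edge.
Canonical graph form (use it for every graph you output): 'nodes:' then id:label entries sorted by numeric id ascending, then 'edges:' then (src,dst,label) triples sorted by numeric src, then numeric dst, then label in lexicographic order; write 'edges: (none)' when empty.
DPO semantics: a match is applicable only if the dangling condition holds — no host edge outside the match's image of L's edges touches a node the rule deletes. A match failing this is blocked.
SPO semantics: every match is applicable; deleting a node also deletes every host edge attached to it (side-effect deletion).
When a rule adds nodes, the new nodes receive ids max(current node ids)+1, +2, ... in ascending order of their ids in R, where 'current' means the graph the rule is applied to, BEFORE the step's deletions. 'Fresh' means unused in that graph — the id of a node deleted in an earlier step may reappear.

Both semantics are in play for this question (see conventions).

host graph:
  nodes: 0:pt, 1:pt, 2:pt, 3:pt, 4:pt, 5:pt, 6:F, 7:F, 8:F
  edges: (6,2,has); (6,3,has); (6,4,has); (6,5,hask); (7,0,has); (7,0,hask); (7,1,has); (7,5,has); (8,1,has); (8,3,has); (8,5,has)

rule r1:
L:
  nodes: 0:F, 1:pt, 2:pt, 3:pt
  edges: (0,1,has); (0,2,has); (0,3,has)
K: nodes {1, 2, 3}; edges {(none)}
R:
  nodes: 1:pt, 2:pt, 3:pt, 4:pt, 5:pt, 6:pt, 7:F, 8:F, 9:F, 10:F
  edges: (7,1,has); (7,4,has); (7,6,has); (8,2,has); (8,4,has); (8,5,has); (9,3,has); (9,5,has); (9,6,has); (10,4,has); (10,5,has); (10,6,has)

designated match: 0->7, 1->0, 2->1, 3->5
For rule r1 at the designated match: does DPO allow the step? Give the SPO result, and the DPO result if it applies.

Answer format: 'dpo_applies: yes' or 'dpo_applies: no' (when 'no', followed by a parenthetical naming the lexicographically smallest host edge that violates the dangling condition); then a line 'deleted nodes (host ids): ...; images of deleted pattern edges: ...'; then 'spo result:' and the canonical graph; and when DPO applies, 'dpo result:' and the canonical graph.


dpo_applies: no
(the rule deletes node 7, which keeps host edge (7,0,hask) outside the match image — the dangling condition fails, DPO blocks; SPO proceeds and side-deletes such edges)
deleted nodes (host ids): 7; images of deleted pattern edges: (7,0,has); (7,1,has); (7,5,has)
spo result:
nodes: 0:pt, 1:pt, 2:pt, 3:pt, 4:pt, 5:pt, 6:F, 8:F, 9:pt, 10:pt, 11:pt, 12:F, 13:F, 14:F, 15:F
edges: (6,2,has); (6,3,has); (6,4,has); (6,5,hask); (8,1,has); (8,3,has); (8,5,has); (12,0,has); (12,9,has); (12,11,has); (13,1,has); (13,9,has); (13,10,has); (14,5,has); (14,10,has); (14,11,has); (15,9,has); (15,10,has); (15,11,has)
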